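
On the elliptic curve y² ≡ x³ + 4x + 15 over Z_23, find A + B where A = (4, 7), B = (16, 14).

(15, 0)

(4, 7) + (16, 14). λ = (14 - 7)/(16 - 4) ≡ 7/12 mod 23. 12⁻¹ ≡ 2 (mod 23) since 12·2 = 24 ≡ 1, so λ ≡ 14.
  x = λ² - 4 - 16 = 196 - 20 ≡ 15; y = λ·(4 - 15) - 7 ≡ 0. → (15, 0)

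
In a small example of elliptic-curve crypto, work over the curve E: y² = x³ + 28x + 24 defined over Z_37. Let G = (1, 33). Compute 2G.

(24, 33)

tangent at (1, 33): λ = (3·1² + 28)/(2·33) ≡ 31/29. 29⁻¹ ≡ 23 (mod 37) since 29·23 = 667 ≡ 1, so λ ≡ 31·23 ≡ 10.
  x = λ² - 1 - 1 = 100 - 2 ≡ 24; y = λ·(1 - 24) - 33 ≡ 33. → (24, 33)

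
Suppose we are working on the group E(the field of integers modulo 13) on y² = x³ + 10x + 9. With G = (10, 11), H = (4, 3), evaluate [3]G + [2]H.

First 3G:
Repeated addition: build up to 3G.
2G: tangent at (10, 11): λ = (3·10² + 10)/(2·11) ≡ 11/9. 9⁻¹ ≡ 3 (mod 13) since 9·3 = 27 ≡ 1, so λ ≡ 11·3 ≡ 7.
  x = λ² - 10 - 10 = 49 - 20 ≡ 3; y = λ·(10 - 3) - 11 ≡ 12. → (3, 12)
3G: (3, 12) + (10, 11). λ = (11 - 12)/(10 - 3) ≡ 12/7 mod 13. 7⁻¹ ≡ 2 (mod 13), so λ ≡ 11.
  x = λ² - 3 - 10 = 121 - 13 ≡ 4; y = λ·(3 - 4) - 12 ≡ 3. → (4, 3)
3G = (4, 3).
Next 2H:
Repeated addition: build up to 2H.
2H: tangent at (4, 3): λ = (3·4² + 10)/(2·3) ≡ 6/6. 6⁻¹ ≡ 11 (mod 13), so λ ≡ 6·11 ≡ 1.
  x = λ² - 4 - 4 = 1 - 8 ≡ 6; y = λ·(4 - 6) - 3 ≡ 8. → (6, 8)
2H = (6, 8).
Finally 3G + 2H:
(4, 3) + (6, 8). λ = (8 - 3)/(6 - 4) ≡ 5/2 mod 13. 2⁻¹ ≡ 7 (mod 13), so λ ≡ 9.
  x = λ² - 4 - 6 = 81 - 10 ≡ 6; y = λ·(4 - 6) - 3 ≡ 5. → (6, 5)

(6, 5)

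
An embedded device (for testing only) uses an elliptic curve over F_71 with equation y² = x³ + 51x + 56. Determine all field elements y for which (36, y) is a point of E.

none

x³ + 51x + 56 = 48548 ≡ 55 (mod 71).
55 is a non-residue mod 71; no y exists.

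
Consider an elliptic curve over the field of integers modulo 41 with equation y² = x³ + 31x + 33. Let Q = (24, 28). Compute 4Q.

(39, 39)

Repeated addition: build up to 4Q.
2Q: tangent at (24, 28): λ = (3·24² + 31)/(2·28) ≡ 37/15. 15⁻¹ ≡ 11 (mod 41), so λ ≡ 37·11 ≡ 38.
  x = λ² - 24 - 24 = 1444 - 48 ≡ 2; y = λ·(24 - 2) - 28 ≡ 29. → (2, 29)
3Q: (2, 29) + (24, 28). λ = (28 - 29)/(24 - 2) ≡ 40/22 mod 41. 22⁻¹ ≡ 28 (mod 41), so λ ≡ 13.
  x = λ² - 2 - 24 = 169 - 26 ≡ 20; y = λ·(2 - 20) - 29 ≡ 24. → (20, 24)
4Q: (20, 24) + (24, 28). λ = (28 - 24)/(24 - 20) ≡ 4/4 mod 41. 4⁻¹ ≡ 31 (mod 41) since 4·31 = 124 ≡ 1, so λ ≡ 1.
  x = λ² - 20 - 24 = 1 - 44 ≡ 39; y = λ·(20 - 39) - 24 ≡ 39. → (39, 39)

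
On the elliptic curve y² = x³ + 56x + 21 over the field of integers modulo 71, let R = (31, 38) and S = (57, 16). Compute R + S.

(31, 38) + (57, 16). λ = (16 - 38)/(57 - 31) ≡ 49/26 mod 71. 26⁻¹ ≡ 41 (mod 71), so λ ≡ 21.
  x = λ² - 31 - 57 = 441 - 88 ≡ 69; y = λ·(31 - 69) - 38 ≡ 16. → (69, 16)

(69, 16)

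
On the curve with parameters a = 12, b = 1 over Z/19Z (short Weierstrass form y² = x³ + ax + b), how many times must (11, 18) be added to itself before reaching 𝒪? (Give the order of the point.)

2P: tangent at (11, 18): λ = (3·11² + 12)/(2·18) ≡ 14/17. 17⁻¹ ≡ 9 (mod 19), so λ ≡ 14·9 ≡ 12.
  x = λ² - 11 - 11 = 144 - 22 ≡ 8; y = λ·(11 - 8) - 18 ≡ 18. → (8, 18)
3P: (8, 18) + (11, 18). λ = (18 - 18)/(11 - 8) ≡ 0/3 mod 19. 3⁻¹ ≡ 13 (mod 19), so λ ≡ 0.
  x = λ² - 8 - 11 = 0 - 19 ≡ 0; y = λ·(8 - 0) - 18 ≡ 1. → (0, 1)
4P: (0, 1) + (11, 18). λ = (18 - 1)/(11 - 0) ≡ 17/11 mod 19. 11⁻¹ ≡ 7 (mod 19) since 11·7 = 77 ≡ 1, so λ ≡ 5.
  x = λ² - 0 - 11 = 25 - 11 ≡ 14; y = λ·(0 - 14) - 1 ≡ 5. → (14, 5)
5P: (14, 5) + (11, 18). λ = (18 - 5)/(11 - 14) ≡ 13/16 mod 19. 16⁻¹ ≡ 6 (mod 19) since 16·6 = 96 ≡ 1, so λ ≡ 2.
  x = λ² - 14 - 11 = 4 - 25 ≡ 17; y = λ·(14 - 17) - 5 ≡ 8. → (17, 8)
6P: (17, 8) + (11, 18). λ = (18 - 8)/(11 - 17) ≡ 10/13 mod 19. 13⁻¹ ≡ 3 (mod 19), so λ ≡ 11.
  x = λ² - 17 - 11 = 121 - 28 ≡ 17; y = λ·(17 - 17) - 8 ≡ 11. → (17, 11)
7P: (17, 11) + (11, 18). λ = (18 - 11)/(11 - 17) ≡ 7/13 mod 19. 13⁻¹ ≡ 3 (mod 19), so λ ≡ 2.
  x = λ² - 17 - 11 = 4 - 28 ≡ 14; y = λ·(17 - 14) - 11 ≡ 14. → (14, 14)
8P: (14, 14) + (11, 18). λ = (18 - 14)/(11 - 14) ≡ 4/16 mod 19. 16⁻¹ ≡ 6 (mod 19) since 16·6 = 96 ≡ 1, so λ ≡ 5.
  x = λ² - 14 - 11 = 25 - 25 ≡ 0; y = λ·(14 - 0) - 14 ≡ 18. → (0, 18)
9P: (0, 18) + (11, 18). λ = (18 - 18)/(11 - 0) ≡ 0/11 mod 19. 11⁻¹ ≡ 7 (mod 19) since 11·7 = 77 ≡ 1, so λ ≡ 0.
  x = λ² - 0 - 11 = 0 - 11 ≡ 8; y = λ·(0 - 8) - 18 ≡ 1. → (8, 1)
10P: (8, 1) + (11, 18). λ = (18 - 1)/(11 - 8) ≡ 17/3 mod 19. 3⁻¹ ≡ 13 (mod 19), so λ ≡ 12.
  x = λ² - 8 - 11 = 144 - 19 ≡ 11; y = λ·(8 - 11) - 1 ≡ 1. → (11, 1)
11P: (11, 1) + (11, 18): same x and y₁ ≡ -y₂, so the sum is 𝒪.
11P = 𝒪, so the order is 11.

11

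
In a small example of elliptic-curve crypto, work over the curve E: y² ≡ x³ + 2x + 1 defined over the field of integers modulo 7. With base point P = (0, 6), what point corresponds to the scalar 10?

Repeated addition: build up to 10P.
2P: tangent at (0, 6): λ = (3·0² + 2)/(2·6) ≡ 2/5. 5⁻¹ ≡ 3 (mod 7) since 5·3 = 15 ≡ 1, so λ ≡ 2·3 ≡ 6.
  x = λ² - 0 - 0 = 36 - 0 ≡ 1; y = λ·(0 - 1) - 6 ≡ 2. → (1, 2)
3P: (1, 2) + (0, 6). λ = (6 - 2)/(0 - 1) ≡ 4/6 mod 7. 6⁻¹ ≡ 6 (mod 7), so λ ≡ 3.
  x = λ² - 1 - 0 = 9 - 1 ≡ 1; y = λ·(1 - 1) - 2 ≡ 5. → (1, 5)
4P: (1, 5) + (0, 6). λ = (6 - 5)/(0 - 1) ≡ 1/6 mod 7. 6⁻¹ ≡ 6 (mod 7), so λ ≡ 6.
  x = λ² - 1 - 0 = 36 - 1 ≡ 0; y = λ·(1 - 0) - 5 ≡ 1. → (0, 1)
5P: (0, 1) + (0, 6): same x and y₁ ≡ -y₂, so the sum is O.
6P: O + (0, 6) = (0, 6) (identity).
7P: tangent at (0, 6): λ = (3·0² + 2)/(2·6) ≡ 2/5. 5⁻¹ ≡ 3 (mod 7) since 5·3 = 15 ≡ 1, so λ ≡ 2·3 ≡ 6.
  x = λ² - 0 - 0 = 36 - 0 ≡ 1; y = λ·(0 - 1) - 6 ≡ 2. → (1, 2)
8P: (1, 2) + (0, 6). λ = (6 - 2)/(0 - 1) ≡ 4/6 mod 7. 6⁻¹ ≡ 6 (mod 7), so λ ≡ 3.
  x = λ² - 1 - 0 = 9 - 1 ≡ 1; y = λ·(1 - 1) - 2 ≡ 5. → (1, 5)
9P: (1, 5) + (0, 6). λ = (6 - 5)/(0 - 1) ≡ 1/6 mod 7. 6⁻¹ ≡ 6 (mod 7) since 6·6 = 36 ≡ 1, so λ ≡ 6.
  x = λ² - 1 - 0 = 36 - 1 ≡ 0; y = λ·(1 - 0) - 5 ≡ 1. → (0, 1)
10P: (0, 1) + (0, 6): same x and y₁ ≡ -y₂, so the sum is O.

O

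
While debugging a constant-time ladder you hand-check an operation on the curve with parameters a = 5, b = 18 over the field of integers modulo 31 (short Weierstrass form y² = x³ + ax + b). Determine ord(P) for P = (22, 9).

2P: tangent at (22, 9): λ = (3·22² + 5)/(2·9) ≡ 0/18. 18⁻¹ ≡ 19 (mod 31), so λ ≡ 0·19 ≡ 0.
  x = λ² - 22 - 22 = 0 - 44 ≡ 18; y = λ·(22 - 18) - 9 ≡ 22. → (18, 22)
3P: (18, 22) + (22, 9). λ = (9 - 22)/(22 - 18) ≡ 18/4 mod 31. 4⁻¹ ≡ 8 (mod 31) since 4·8 = 32 ≡ 1, so λ ≡ 20.
  x = λ² - 18 - 22 = 400 - 40 ≡ 19; y = λ·(18 - 19) - 22 ≡ 20. → (19, 20)
4P: (19, 20) + (22, 9). λ = (9 - 20)/(22 - 19) ≡ 20/3 mod 31. 3⁻¹ ≡ 21 (mod 31) since 3·21 = 63 ≡ 1, so λ ≡ 17.
  x = λ² - 19 - 22 = 289 - 41 ≡ 0; y = λ·(19 - 0) - 20 ≡ 24. → (0, 24)
5P: (0, 24) + (22, 9). λ = (9 - 24)/(22 - 0) ≡ 16/22 mod 31. 22⁻¹ ≡ 24 (mod 31), so λ ≡ 12.
  x = λ² - 0 - 22 = 144 - 22 ≡ 29; y = λ·(0 - 29) - 24 ≡ 0. → (29, 0)
6P: (29, 0) + (22, 9). λ = (9 - 0)/(22 - 29) ≡ 9/24 mod 31. 24⁻¹ ≡ 22 (mod 31) since 24·22 = 528 ≡ 1, so λ ≡ 12.
  x = λ² - 29 - 22 = 144 - 51 ≡ 0; y = λ·(29 - 0) - 0 ≡ 7. → (0, 7)
7P: (0, 7) + (22, 9). λ = (9 - 7)/(22 - 0) ≡ 2/22 mod 31. 22⁻¹ ≡ 24 (mod 31), so λ ≡ 17.
  x = λ² - 0 - 22 = 289 - 22 ≡ 19; y = λ·(0 - 19) - 7 ≡ 11. → (19, 11)
8P: (19, 11) + (22, 9). λ = (9 - 11)/(22 - 19) ≡ 29/3 mod 31. 3⁻¹ ≡ 21 (mod 31) since 3·21 = 63 ≡ 1, so λ ≡ 20.
  x = λ² - 19 - 22 = 400 - 41 ≡ 18; y = λ·(19 - 18) - 11 ≡ 9. → (18, 9)
9P: (18, 9) + (22, 9). λ = (9 - 9)/(22 - 18) ≡ 0/4 mod 31. 4⁻¹ ≡ 8 (mod 31) since 4·8 = 32 ≡ 1, so λ ≡ 0.
  x = λ² - 18 - 22 = 0 - 40 ≡ 22; y = λ·(18 - 22) - 9 ≡ 22. → (22, 22)
10P: (22, 22) + (22, 9): same x and y₁ ≡ -y₂, so the sum is O.
10P = O, so the order is 10.

10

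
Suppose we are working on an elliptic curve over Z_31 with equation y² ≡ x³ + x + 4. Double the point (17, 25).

tangent at (17, 25): λ = (3·17² + 1)/(2·25) ≡ 0/19. 19⁻¹ ≡ 18 (mod 31), so λ ≡ 0·18 ≡ 0.
  x = λ² - 17 - 17 = 0 - 34 ≡ 28; y = λ·(17 - 28) - 25 ≡ 6. → (28, 6)

(28, 6)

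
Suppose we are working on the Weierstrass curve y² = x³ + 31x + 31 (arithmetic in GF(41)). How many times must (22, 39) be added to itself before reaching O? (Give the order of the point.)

10

2P: tangent at (22, 39): λ = (3·22² + 31)/(2·39) ≡ 7/37. 37⁻¹ ≡ 10 (mod 41), so λ ≡ 7·10 ≡ 29.
  x = λ² - 22 - 22 = 841 - 44 ≡ 18; y = λ·(22 - 18) - 39 ≡ 36. → (18, 36)
3P: (18, 36) + (22, 39). λ = (39 - 36)/(22 - 18) ≡ 3/4 mod 41. 4⁻¹ ≡ 31 (mod 41) since 4·31 = 124 ≡ 1, so λ ≡ 11.
  x = λ² - 18 - 22 = 121 - 40 ≡ 40; y = λ·(18 - 40) - 36 ≡ 9. → (40, 9)
4P: (40, 9) + (22, 39). λ = (39 - 9)/(22 - 40) ≡ 30/23 mod 41. 23⁻¹ ≡ 25 (mod 41) since 23·25 = 575 ≡ 1, so λ ≡ 12.
  x = λ² - 40 - 22 = 144 - 62 ≡ 0; y = λ·(40 - 0) - 9 ≡ 20. → (0, 20)
5P: (0, 20) + (22, 39). λ = (39 - 20)/(22 - 0) ≡ 19/22 mod 41. 22⁻¹ ≡ 28 (mod 41) since 22·28 = 616 ≡ 1, so λ ≡ 40.
  x = λ² - 0 - 22 = 1600 - 22 ≡ 20; y = λ·(0 - 20) - 20 ≡ 0. → (20, 0)
6P: (20, 0) + (22, 39). λ = (39 - 0)/(22 - 20) ≡ 39/2 mod 41. 2⁻¹ ≡ 21 (mod 41), so λ ≡ 40.
  x = λ² - 20 - 22 = 1600 - 42 ≡ 0; y = λ·(20 - 0) - 0 ≡ 21. → (0, 21)
7P: (0, 21) + (22, 39). λ = (39 - 21)/(22 - 0) ≡ 18/22 mod 41. 22⁻¹ ≡ 28 (mod 41) since 22·28 = 616 ≡ 1, so λ ≡ 12.
  x = λ² - 0 - 22 = 144 - 22 ≡ 40; y = λ·(0 - 40) - 21 ≡ 32. → (40, 32)
8P: (40, 32) + (22, 39). λ = (39 - 32)/(22 - 40) ≡ 7/23 mod 41. 23⁻¹ ≡ 25 (mod 41), so λ ≡ 11.
  x = λ² - 40 - 22 = 121 - 62 ≡ 18; y = λ·(40 - 18) - 32 ≡ 5. → (18, 5)
9P: (18, 5) + (22, 39). λ = (39 - 5)/(22 - 18) ≡ 34/4 mod 41. 4⁻¹ ≡ 31 (mod 41) since 4·31 = 124 ≡ 1, so λ ≡ 29.
  x = λ² - 18 - 22 = 841 - 40 ≡ 22; y = λ·(18 - 22) - 5 ≡ 2. → (22, 2)
10P: (22, 2) + (22, 39): same x and y₁ ≡ -y₂, so the sum is O.
10P = O, so the order is 10.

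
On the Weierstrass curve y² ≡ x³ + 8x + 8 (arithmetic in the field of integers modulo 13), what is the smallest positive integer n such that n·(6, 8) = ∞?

4

2P: tangent at (6, 8): λ = (3·6² + 8)/(2·8) ≡ 12/3. 3⁻¹ ≡ 9 (mod 13), so λ ≡ 12·9 ≡ 4.
  x = λ² - 6 - 6 = 16 - 12 ≡ 4; y = λ·(6 - 4) - 8 ≡ 0. → (4, 0)
3P: (4, 0) + (6, 8). λ = (8 - 0)/(6 - 4) ≡ 8/2 mod 13. 2⁻¹ ≡ 7 (mod 13), so λ ≡ 4.
  x = λ² - 4 - 6 = 16 - 10 ≡ 6; y = λ·(4 - 6) - 0 ≡ 5. → (6, 5)
4P: (6, 5) + (6, 8): same x and y₁ ≡ -y₂, so the sum is ∞.
4P = ∞, so the order is 4.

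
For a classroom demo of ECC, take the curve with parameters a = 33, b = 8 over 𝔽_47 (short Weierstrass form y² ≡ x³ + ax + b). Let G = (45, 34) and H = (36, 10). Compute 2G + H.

First 2G:
Repeated addition: build up to 2G.
2G: tangent at (45, 34): λ = (3·45² + 33)/(2·34) ≡ 45/21. 21⁻¹ ≡ 9 (mod 47), so λ ≡ 45·9 ≡ 29.
  x = λ² - 45 - 45 = 841 - 90 ≡ 46; y = λ·(45 - 46) - 34 ≡ 31. → (46, 31)
2G = (46, 31).
Finally 2G + H:
(46, 31) + (36, 10). λ = (10 - 31)/(36 - 46) ≡ 26/37 mod 47. 37⁻¹ ≡ 14 (mod 47), so λ ≡ 35.
  x = λ² - 46 - 36 = 1225 - 82 ≡ 15; y = λ·(46 - 15) - 31 ≡ 20. → (15, 20)

(15, 20)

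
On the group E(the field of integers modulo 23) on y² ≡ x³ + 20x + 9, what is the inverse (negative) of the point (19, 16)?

-(19, 16) = (19, -16 mod 23) = (19, 7).

(19, 7)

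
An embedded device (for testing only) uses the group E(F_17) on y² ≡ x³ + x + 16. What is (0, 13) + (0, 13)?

(4, 13)

tangent at (0, 13): λ = (3·0² + 1)/(2·13) ≡ 1/9. 9⁻¹ ≡ 2 (mod 17) since 9·2 = 18 ≡ 1, so λ ≡ 1·2 ≡ 2.
  x = λ² - 0 - 0 = 4 - 0 ≡ 4; y = λ·(0 - 4) - 13 ≡ 13. → (4, 13)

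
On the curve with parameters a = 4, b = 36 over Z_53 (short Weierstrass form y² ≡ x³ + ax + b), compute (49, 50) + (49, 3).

O

The two points share x = 49 and their y-coordinates satisfy 50 + 3 ≡ 0 (mod 53), so they are inverses. Their sum is O.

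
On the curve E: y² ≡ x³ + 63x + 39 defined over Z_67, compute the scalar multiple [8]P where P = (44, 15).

(17, 44)

Double-and-add on 8 = (1000)₂. Start with P = (44, 15) for the leading 1-bit.
double: tangent at (44, 15): λ = (3·44² + 63)/(2·15) ≡ 42/30. 30⁻¹ ≡ 38 (mod 67), so λ ≡ 42·38 ≡ 55.
  x = λ² - 44 - 44 = 3025 - 88 ≡ 56; y = λ·(44 - 56) - 15 ≡ 62. → (56, 62)
double: tangent at (56, 62): λ = (3·56² + 63)/(2·62) ≡ 24/57. 57⁻¹ ≡ 20 (mod 67) since 57·20 = 1140 ≡ 1, so λ ≡ 24·20 ≡ 11.
  x = λ² - 56 - 56 = 121 - 112 ≡ 9; y = λ·(56 - 9) - 62 ≡ 53. → (9, 53)
double: tangent at (9, 53): λ = (3·9² + 63)/(2·53) ≡ 38/39. 39⁻¹ ≡ 55 (mod 67) since 39·55 = 2145 ≡ 1, so λ ≡ 38·55 ≡ 13.
  x = λ² - 9 - 9 = 169 - 18 ≡ 17; y = λ·(9 - 17) - 53 ≡ 44. → (17, 44)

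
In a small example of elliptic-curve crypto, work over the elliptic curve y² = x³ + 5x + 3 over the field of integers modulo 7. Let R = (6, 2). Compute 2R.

(6, 5)

tangent at (6, 2): λ = (3·6² + 5)/(2·2) ≡ 1/4. 4⁻¹ ≡ 2 (mod 7), so λ ≡ 1·2 ≡ 2.
  x = λ² - 6 - 6 = 4 - 12 ≡ 6; y = λ·(6 - 6) - 2 ≡ 5. → (6, 5)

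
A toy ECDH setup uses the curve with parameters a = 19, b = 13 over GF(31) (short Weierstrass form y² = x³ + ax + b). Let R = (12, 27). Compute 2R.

tangent at (12, 27): λ = (3·12² + 19)/(2·27) ≡ 17/23. 23⁻¹ ≡ 27 (mod 31), so λ ≡ 17·27 ≡ 25.
  x = λ² - 12 - 12 = 625 - 24 ≡ 12; y = λ·(12 - 12) - 27 ≡ 4. → (12, 4)

(12, 4)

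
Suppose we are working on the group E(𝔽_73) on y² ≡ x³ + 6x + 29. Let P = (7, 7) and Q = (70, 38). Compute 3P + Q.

(3, 1)

First 3P:
Repeated addition: build up to 3P.
2P: tangent at (7, 7): λ = (3·7² + 6)/(2·7) ≡ 7/14. 14⁻¹ ≡ 47 (mod 73) since 14·47 = 658 ≡ 1, so λ ≡ 7·47 ≡ 37.
  x = λ² - 7 - 7 = 1369 - 14 ≡ 41; y = λ·(7 - 41) - 7 ≡ 49. → (41, 49)
3P: (41, 49) + (7, 7). λ = (7 - 49)/(7 - 41) ≡ 31/39 mod 73. 39⁻¹ ≡ 15 (mod 73) since 39·15 = 585 ≡ 1, so λ ≡ 27.
  x = λ² - 41 - 7 = 729 - 48 ≡ 24; y = λ·(41 - 24) - 49 ≡ 45. → (24, 45)
3P = (24, 45).
Finally 3P + Q:
(24, 45) + (70, 38). λ = (38 - 45)/(70 - 24) ≡ 66/46 mod 73. 46⁻¹ ≡ 27 (mod 73), so λ ≡ 30.
  x = λ² - 24 - 70 = 900 - 94 ≡ 3; y = λ·(24 - 3) - 45 ≡ 1. → (3, 1)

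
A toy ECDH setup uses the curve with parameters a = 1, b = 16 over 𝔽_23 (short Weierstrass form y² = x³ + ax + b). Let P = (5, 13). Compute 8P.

(11, 22)

Double-and-add on 8 = (1000)₂. Start with P = (5, 13) for the leading 1-bit.
double: tangent at (5, 13): λ = (3·5² + 1)/(2·13) ≡ 7/3. 3⁻¹ ≡ 8 (mod 23), so λ ≡ 7·8 ≡ 10.
  x = λ² - 5 - 5 = 100 - 10 ≡ 21; y = λ·(5 - 21) - 13 ≡ 11. → (21, 11)
double: tangent at (21, 11): λ = (3·21² + 1)/(2·11) ≡ 13/22. 22⁻¹ ≡ 22 (mod 23) since 22·22 = 484 ≡ 1, so λ ≡ 13·22 ≡ 10.
  x = λ² - 21 - 21 = 100 - 42 ≡ 12; y = λ·(21 - 12) - 11 ≡ 10. → (12, 10)
double: tangent at (12, 10): λ = (3·12² + 1)/(2·10) ≡ 19/20. 20⁻¹ ≡ 15 (mod 23), so λ ≡ 19·15 ≡ 9.
  x = λ² - 12 - 12 = 81 - 24 ≡ 11; y = λ·(12 - 11) - 10 ≡ 22. → (11, 22)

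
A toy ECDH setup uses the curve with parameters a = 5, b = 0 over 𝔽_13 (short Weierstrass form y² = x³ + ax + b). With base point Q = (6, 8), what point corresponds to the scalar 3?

(7, 12)

Repeated addition: build up to 3Q.
2Q: tangent at (6, 8): λ = (3·6² + 5)/(2·8) ≡ 9/3. 3⁻¹ ≡ 9 (mod 13) since 3·9 = 27 ≡ 1, so λ ≡ 9·9 ≡ 3.
  x = λ² - 6 - 6 = 9 - 12 ≡ 10; y = λ·(6 - 10) - 8 ≡ 6. → (10, 6)
3Q: (10, 6) + (6, 8). λ = (8 - 6)/(6 - 10) ≡ 2/9 mod 13. 9⁻¹ ≡ 3 (mod 13) since 9·3 = 27 ≡ 1, so λ ≡ 6.
  x = λ² - 10 - 6 = 36 - 16 ≡ 7; y = λ·(10 - 7) - 6 ≡ 12. → (7, 12)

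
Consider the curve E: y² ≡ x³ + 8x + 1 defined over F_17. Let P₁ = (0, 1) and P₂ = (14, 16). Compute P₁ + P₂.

(11, 3)

(0, 1) + (14, 16). λ = (16 - 1)/(14 - 0) ≡ 15/14 mod 17. 14⁻¹ ≡ 11 (mod 17), so λ ≡ 12.
  x = λ² - 0 - 14 = 144 - 14 ≡ 11; y = λ·(0 - 11) - 1 ≡ 3. → (11, 3)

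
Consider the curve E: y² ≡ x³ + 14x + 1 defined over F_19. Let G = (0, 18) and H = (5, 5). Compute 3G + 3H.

(11, 2)

First 3G:
Repeated addition: build up to 3G.
2G: tangent at (0, 18): λ = (3·0² + 14)/(2·18) ≡ 14/17. 17⁻¹ ≡ 9 (mod 19) since 17·9 = 153 ≡ 1, so λ ≡ 14·9 ≡ 12.
  x = λ² - 0 - 0 = 144 - 0 ≡ 11; y = λ·(0 - 11) - 18 ≡ 2. → (11, 2)
3G: (11, 2) + (0, 18). λ = (18 - 2)/(0 - 11) ≡ 16/8 mod 19. 8⁻¹ ≡ 12 (mod 19), so λ ≡ 2.
  x = λ² - 11 - 0 = 4 - 11 ≡ 12; y = λ·(11 - 12) - 2 ≡ 15. → (12, 15)
3G = (12, 15).
Next 3H:
Repeated addition: build up to 3H.
2H: tangent at (5, 5): λ = (3·5² + 14)/(2·5) ≡ 13/10. 10⁻¹ ≡ 2 (mod 19), so λ ≡ 13·2 ≡ 7.
  x = λ² - 5 - 5 = 49 - 10 ≡ 1; y = λ·(5 - 1) - 5 ≡ 4. → (1, 4)
3H: (1, 4) + (5, 5). λ = (5 - 4)/(5 - 1) ≡ 1/4 mod 19. 4⁻¹ ≡ 5 (mod 19), so λ ≡ 5.
  x = λ² - 1 - 5 = 25 - 6 ≡ 0; y = λ·(1 - 0) - 4 ≡ 1. → (0, 1)
3H = (0, 1).
Finally 3G + 3H:
(12, 15) + (0, 1). λ = (1 - 15)/(0 - 12) ≡ 5/7 mod 19. 7⁻¹ ≡ 11 (mod 19), so λ ≡ 17.
  x = λ² - 12 - 0 = 289 - 12 ≡ 11; y = λ·(12 - 11) - 15 ≡ 2. → (11, 2)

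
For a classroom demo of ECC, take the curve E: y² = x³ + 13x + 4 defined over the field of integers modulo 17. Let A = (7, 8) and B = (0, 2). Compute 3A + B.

(11, 13)

First 3A:
Repeated addition: build up to 3A.
2A: tangent at (7, 8): λ = (3·7² + 13)/(2·8) ≡ 7/16. 16⁻¹ ≡ 16 (mod 17) since 16·16 = 256 ≡ 1, so λ ≡ 7·16 ≡ 10.
  x = λ² - 7 - 7 = 100 - 14 ≡ 1; y = λ·(7 - 1) - 8 ≡ 1. → (1, 1)
3A: (1, 1) + (7, 8). λ = (8 - 1)/(7 - 1) ≡ 7/6 mod 17. 6⁻¹ ≡ 3 (mod 17), so λ ≡ 4.
  x = λ² - 1 - 7 = 16 - 8 ≡ 8; y = λ·(1 - 8) - 1 ≡ 5. → (8, 5)
3A = (8, 5).
Finally 3A + B:
(8, 5) + (0, 2). λ = (2 - 5)/(0 - 8) ≡ 14/9 mod 17. 9⁻¹ ≡ 2 (mod 17) since 9·2 = 18 ≡ 1, so λ ≡ 11.
  x = λ² - 8 - 0 = 121 - 8 ≡ 11; y = λ·(8 - 11) - 5 ≡ 13. → (11, 13)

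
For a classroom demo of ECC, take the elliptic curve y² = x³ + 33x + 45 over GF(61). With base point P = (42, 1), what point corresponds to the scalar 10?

Repeated addition: build up to 10P.
2P: tangent at (42, 1): λ = (3·42² + 33)/(2·1) ≡ 18/2. 2⁻¹ ≡ 31 (mod 61) since 2·31 = 62 ≡ 1, so λ ≡ 18·31 ≡ 9.
  x = λ² - 42 - 42 = 81 - 84 ≡ 58; y = λ·(42 - 58) - 1 ≡ 38. → (58, 38)
3P: (58, 38) + (42, 1). λ = (1 - 38)/(42 - 58) ≡ 24/45 mod 61. 45⁻¹ ≡ 19 (mod 61) since 45·19 = 855 ≡ 1, so λ ≡ 29.
  x = λ² - 58 - 42 = 841 - 100 ≡ 9; y = λ·(58 - 9) - 38 ≡ 41. → (9, 41)
4P: (9, 41) + (42, 1). λ = (1 - 41)/(42 - 9) ≡ 21/33 mod 61. 33⁻¹ ≡ 37 (mod 61), so λ ≡ 45.
  x = λ² - 9 - 42 = 2025 - 51 ≡ 22; y = λ·(9 - 22) - 41 ≡ 45. → (22, 45)
5P: (22, 45) + (42, 1). λ = (1 - 45)/(42 - 22) ≡ 17/20 mod 61. 20⁻¹ ≡ 58 (mod 61), so λ ≡ 10.
  x = λ² - 22 - 42 = 100 - 64 ≡ 36; y = λ·(22 - 36) - 45 ≡ 59. → (36, 59)
6P: (36, 59) + (42, 1). λ = (1 - 59)/(42 - 36) ≡ 3/6 mod 61. 6⁻¹ ≡ 51 (mod 61), so λ ≡ 31.
  x = λ² - 36 - 42 = 961 - 78 ≡ 29; y = λ·(36 - 29) - 59 ≡ 36. → (29, 36)
7P: (29, 36) + (42, 1). λ = (1 - 36)/(42 - 29) ≡ 26/13 mod 61. 13⁻¹ ≡ 47 (mod 61) since 13·47 = 611 ≡ 1, so λ ≡ 2.
  x = λ² - 29 - 42 = 4 - 71 ≡ 55; y = λ·(29 - 55) - 36 ≡ 34. → (55, 34)
8P: (55, 34) + (42, 1). λ = (1 - 34)/(42 - 55) ≡ 28/48 mod 61. 48⁻¹ ≡ 14 (mod 61) since 48·14 = 672 ≡ 1, so λ ≡ 26.
  x = λ² - 55 - 42 = 676 - 97 ≡ 30; y = λ·(55 - 30) - 34 ≡ 6. → (30, 6)
9P: (30, 6) + (42, 1). λ = (1 - 6)/(42 - 30) ≡ 56/12 mod 61. 12⁻¹ ≡ 56 (mod 61) since 12·56 = 672 ≡ 1, so λ ≡ 25.
  x = λ² - 30 - 42 = 625 - 72 ≡ 4; y = λ·(30 - 4) - 6 ≡ 34. → (4, 34)
10P: (4, 34) + (42, 1). λ = (1 - 34)/(42 - 4) ≡ 28/38 mod 61. 38⁻¹ ≡ 53 (mod 61) since 38·53 = 2014 ≡ 1, so λ ≡ 20.
  x = λ² - 4 - 42 = 400 - 46 ≡ 49; y = λ·(4 - 49) - 34 ≡ 42. → (49, 42)

(49, 42)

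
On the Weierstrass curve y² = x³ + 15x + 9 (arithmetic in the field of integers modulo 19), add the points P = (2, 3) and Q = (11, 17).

(11, 2)

(2, 3) + (11, 17). λ = (17 - 3)/(11 - 2) ≡ 14/9 mod 19. 9⁻¹ ≡ 17 (mod 19) since 9·17 = 153 ≡ 1, so λ ≡ 10.
  x = λ² - 2 - 11 = 100 - 13 ≡ 11; y = λ·(2 - 11) - 3 ≡ 2. → (11, 2)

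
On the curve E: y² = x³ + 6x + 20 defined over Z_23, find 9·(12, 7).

(19, 22)

Write G = (12, 7).
Repeated addition: build up to 9G.
2G: tangent at (12, 7): λ = (3·12² + 6)/(2·7) ≡ 1/14. 14⁻¹ ≡ 5 (mod 23), so λ ≡ 1·5 ≡ 5.
  x = λ² - 12 - 12 = 25 - 24 ≡ 1; y = λ·(12 - 1) - 7 ≡ 2. → (1, 2)
3G: (1, 2) + (12, 7). λ = (7 - 2)/(12 - 1) ≡ 5/11 mod 23. 11⁻¹ ≡ 21 (mod 23), so λ ≡ 13.
  x = λ² - 1 - 12 = 169 - 13 ≡ 18; y = λ·(1 - 18) - 2 ≡ 7. → (18, 7)
4G: (18, 7) + (12, 7). λ = (7 - 7)/(12 - 18) ≡ 0/17 mod 23. 17⁻¹ ≡ 19 (mod 23), so λ ≡ 0.
  x = λ² - 18 - 12 = 0 - 30 ≡ 16; y = λ·(18 - 16) - 7 ≡ 16. → (16, 16)
5G: (16, 16) + (12, 7). λ = (7 - 16)/(12 - 16) ≡ 14/19 mod 23. 19⁻¹ ≡ 17 (mod 23), so λ ≡ 8.
  x = λ² - 16 - 12 = 64 - 28 ≡ 13; y = λ·(16 - 13) - 16 ≡ 8. → (13, 8)
6G: (13, 8) + (12, 7). λ = (7 - 8)/(12 - 13) ≡ 22/22 mod 23. 22⁻¹ ≡ 22 (mod 23), so λ ≡ 1.
  x = λ² - 13 - 12 = 1 - 25 ≡ 22; y = λ·(13 - 22) - 8 ≡ 6. → (22, 6)
7G: (22, 6) + (12, 7). λ = (7 - 6)/(12 - 22) ≡ 1/13 mod 23. 13⁻¹ ≡ 16 (mod 23) since 13·16 = 208 ≡ 1, so λ ≡ 16.
  x = λ² - 22 - 12 = 256 - 34 ≡ 15; y = λ·(22 - 15) - 6 ≡ 14. → (15, 14)
8G: (15, 14) + (12, 7). λ = (7 - 14)/(12 - 15) ≡ 16/20 mod 23. 20⁻¹ ≡ 15 (mod 23) since 20·15 = 300 ≡ 1, so λ ≡ 10.
  x = λ² - 15 - 12 = 100 - 27 ≡ 4; y = λ·(15 - 4) - 14 ≡ 4. → (4, 4)
9G: (4, 4) + (12, 7). λ = (7 - 4)/(12 - 4) ≡ 3/8 mod 23. 8⁻¹ ≡ 3 (mod 23) since 8·3 = 24 ≡ 1, so λ ≡ 9.
  x = λ² - 4 - 12 = 81 - 16 ≡ 19; y = λ·(4 - 19) - 4 ≡ 22. → (19, 22)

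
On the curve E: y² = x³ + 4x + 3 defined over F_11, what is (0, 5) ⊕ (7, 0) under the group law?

(0, 5) + (7, 0). λ = (0 - 5)/(7 - 0) ≡ 6/7 mod 11. 7⁻¹ ≡ 8 (mod 11) since 7·8 = 56 ≡ 1, so λ ≡ 4.
  x = λ² - 0 - 7 = 16 - 7 ≡ 9; y = λ·(0 - 9) - 5 ≡ 3. → (9, 3)

(9, 3)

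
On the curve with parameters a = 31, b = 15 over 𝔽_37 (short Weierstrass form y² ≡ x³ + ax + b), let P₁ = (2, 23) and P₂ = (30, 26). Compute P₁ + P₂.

(1, 26)

(2, 23) + (30, 26). λ = (26 - 23)/(30 - 2) ≡ 3/28 mod 37. 28⁻¹ ≡ 4 (mod 37) since 28·4 = 112 ≡ 1, so λ ≡ 12.
  x = λ² - 2 - 30 = 144 - 32 ≡ 1; y = λ·(2 - 1) - 23 ≡ 26. → (1, 26)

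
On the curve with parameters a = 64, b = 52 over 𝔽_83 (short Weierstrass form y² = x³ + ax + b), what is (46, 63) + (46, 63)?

tangent at (46, 63): λ = (3·46² + 64)/(2·63) ≡ 21/43. 43⁻¹ ≡ 56 (mod 83) since 43·56 = 2408 ≡ 1, so λ ≡ 21·56 ≡ 14.
  x = λ² - 46 - 46 = 196 - 92 ≡ 21; y = λ·(46 - 21) - 63 ≡ 38. → (21, 38)

(21, 38)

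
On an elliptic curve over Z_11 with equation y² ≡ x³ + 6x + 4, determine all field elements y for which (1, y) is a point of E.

x³ + 6x + 4 = 11 ≡ 0 (mod 11).
Only y = 0 satisfies y² ≡ 0.

0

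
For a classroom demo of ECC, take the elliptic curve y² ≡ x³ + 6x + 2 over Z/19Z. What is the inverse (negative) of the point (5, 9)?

(5, 10)

-(5, 9) = (5, -9 mod 19) = (5, 10).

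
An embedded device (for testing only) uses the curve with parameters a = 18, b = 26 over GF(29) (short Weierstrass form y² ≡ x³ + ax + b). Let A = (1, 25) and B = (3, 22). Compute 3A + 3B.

First 3A:
Repeated addition: build up to 3A.
2A: tangent at (1, 25): λ = (3·1² + 18)/(2·25) ≡ 21/21. 21⁻¹ ≡ 18 (mod 29) since 21·18 = 378 ≡ 1, so λ ≡ 21·18 ≡ 1.
  x = λ² - 1 - 1 = 1 - 2 ≡ 28; y = λ·(1 - 28) - 25 ≡ 6. → (28, 6)
3A: (28, 6) + (1, 25). λ = (25 - 6)/(1 - 28) ≡ 19/2 mod 29. 2⁻¹ ≡ 15 (mod 29) since 2·15 = 30 ≡ 1, so λ ≡ 24.
  x = λ² - 28 - 1 = 576 - 29 ≡ 25; y = λ·(28 - 25) - 6 ≡ 8. → (25, 8)
3A = (25, 8).
Next 3B:
Repeated addition: build up to 3B.
2B: tangent at (3, 22): λ = (3·3² + 18)/(2·22) ≡ 16/15. 15⁻¹ ≡ 2 (mod 29) since 15·2 = 30 ≡ 1, so λ ≡ 16·2 ≡ 3.
  x = λ² - 3 - 3 = 9 - 6 ≡ 3; y = λ·(3 - 3) - 22 ≡ 7. → (3, 7)
3B: (3, 7) + (3, 22): same x and y₁ ≡ -y₂, so the sum is O.
3B = O.
Finally 3A + 3B:
(25, 8) + O = (25, 8) (identity).

(25, 8)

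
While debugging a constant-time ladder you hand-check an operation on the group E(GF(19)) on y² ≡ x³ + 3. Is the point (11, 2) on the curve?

yes

y² = 2² ≡ 4; x³ + 0x + 3 = 1334 ≡ 4 (mod 19). 4 = 4.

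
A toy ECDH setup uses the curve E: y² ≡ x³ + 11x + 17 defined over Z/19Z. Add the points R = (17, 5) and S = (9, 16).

(13, 18)

(17, 5) + (9, 16). λ = (16 - 5)/(9 - 17) ≡ 11/11 mod 19. 11⁻¹ ≡ 7 (mod 19) since 11·7 = 77 ≡ 1, so λ ≡ 1.
  x = λ² - 17 - 9 = 1 - 26 ≡ 13; y = λ·(17 - 13) - 5 ≡ 18. → (13, 18)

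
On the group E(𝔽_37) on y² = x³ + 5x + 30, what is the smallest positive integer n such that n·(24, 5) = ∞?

2P: tangent at (24, 5): λ = (3·24² + 5)/(2·5) ≡ 31/10. 10⁻¹ ≡ 26 (mod 37) since 10·26 = 260 ≡ 1, so λ ≡ 31·26 ≡ 29.
  x = λ² - 24 - 24 = 841 - 48 ≡ 16; y = λ·(24 - 16) - 5 ≡ 5. → (16, 5)
3P: (16, 5) + (24, 5). λ = (5 - 5)/(24 - 16) ≡ 0/8 mod 37. 8⁻¹ ≡ 14 (mod 37) since 8·14 = 112 ≡ 1, so λ ≡ 0.
  x = λ² - 16 - 24 = 0 - 40 ≡ 34; y = λ·(16 - 34) - 5 ≡ 32. → (34, 32)
4P: (34, 32) + (24, 5). λ = (5 - 32)/(24 - 34) ≡ 10/27 mod 37. 27⁻¹ ≡ 11 (mod 37) since 27·11 = 297 ≡ 1, so λ ≡ 36.
  x = λ² - 34 - 24 = 1296 - 58 ≡ 17; y = λ·(34 - 17) - 32 ≡ 25. → (17, 25)
5P: (17, 25) + (24, 5). λ = (5 - 25)/(24 - 17) ≡ 17/7 mod 37. 7⁻¹ ≡ 16 (mod 37), so λ ≡ 13.
  x = λ² - 17 - 24 = 169 - 41 ≡ 17; y = λ·(17 - 17) - 25 ≡ 12. → (17, 12)
6P: (17, 12) + (24, 5). λ = (5 - 12)/(24 - 17) ≡ 30/7 mod 37. 7⁻¹ ≡ 16 (mod 37), so λ ≡ 36.
  x = λ² - 17 - 24 = 1296 - 41 ≡ 34; y = λ·(17 - 34) - 12 ≡ 5. → (34, 5)
7P: (34, 5) + (24, 5). λ = (5 - 5)/(24 - 34) ≡ 0/27 mod 37. 27⁻¹ ≡ 11 (mod 37), so λ ≡ 0.
  x = λ² - 34 - 24 = 0 - 58 ≡ 16; y = λ·(34 - 16) - 5 ≡ 32. → (16, 32)
8P: (16, 32) + (24, 5). λ = (5 - 32)/(24 - 16) ≡ 10/8 mod 37. 8⁻¹ ≡ 14 (mod 37), so λ ≡ 29.
  x = λ² - 16 - 24 = 841 - 40 ≡ 24; y = λ·(16 - 24) - 32 ≡ 32. → (24, 32)
9P: (24, 32) + (24, 5): same x and y₁ ≡ -y₂, so the sum is ∞.
9P = ∞, so the order is 9.

9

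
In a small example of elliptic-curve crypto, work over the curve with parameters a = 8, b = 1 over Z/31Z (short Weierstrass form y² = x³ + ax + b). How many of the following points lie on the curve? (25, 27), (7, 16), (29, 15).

(25, 27): 27² ≡ 16, rhs ≡ 16 → on.
(7, 16): 16² ≡ 8, rhs ≡ 28 → off.
(29, 15): 15² ≡ 8, rhs ≡ 8 → on.

2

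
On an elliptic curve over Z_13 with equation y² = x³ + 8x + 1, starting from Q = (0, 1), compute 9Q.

Double-and-add on 9 = (1001)₂. Start with Q = (0, 1) for the leading 1-bit.
double: tangent at (0, 1): λ = (3·0² + 8)/(2·1) ≡ 8/2. 2⁻¹ ≡ 7 (mod 13), so λ ≡ 8·7 ≡ 4.
  x = λ² - 0 - 0 = 16 - 0 ≡ 3; y = λ·(0 - 3) - 1 ≡ 0. → (3, 0)
double: (3, 0) + (3, 0): same x and y₁ ≡ -y₂, so the sum is ∞.
double: ∞ + ∞ = ∞ (identity).
add Q: ∞ + (0, 1) = (0, 1) (identity).

(0, 1)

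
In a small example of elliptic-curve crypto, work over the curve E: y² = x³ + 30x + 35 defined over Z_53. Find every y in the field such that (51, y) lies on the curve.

none

x³ + 30x + 35 = 134216 ≡ 20 (mod 53).
20 is a non-residue mod 53; no y exists.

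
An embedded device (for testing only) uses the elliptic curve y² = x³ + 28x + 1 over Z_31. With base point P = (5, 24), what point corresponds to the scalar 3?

(20, 25)

Repeated addition: build up to 3P.
2P: tangent at (5, 24): λ = (3·5² + 28)/(2·24) ≡ 10/17. 17⁻¹ ≡ 11 (mod 31), so λ ≡ 10·11 ≡ 17.
  x = λ² - 5 - 5 = 289 - 10 ≡ 0; y = λ·(5 - 0) - 24 ≡ 30. → (0, 30)
3P: (0, 30) + (5, 24). λ = (24 - 30)/(5 - 0) ≡ 25/5 mod 31. 5⁻¹ ≡ 25 (mod 31), so λ ≡ 5.
  x = λ² - 0 - 5 = 25 - 5 ≡ 20; y = λ·(0 - 20) - 30 ≡ 25. → (20, 25)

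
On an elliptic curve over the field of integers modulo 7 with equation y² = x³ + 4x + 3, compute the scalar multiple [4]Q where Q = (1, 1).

Repeated addition: build up to 4Q.
2Q: tangent at (1, 1): λ = (3·1² + 4)/(2·1) ≡ 0/2. 2⁻¹ ≡ 4 (mod 7), so λ ≡ 0·4 ≡ 0.
  x = λ² - 1 - 1 = 0 - 2 ≡ 5; y = λ·(1 - 5) - 1 ≡ 6. → (5, 6)
3Q: (5, 6) + (1, 1). λ = (1 - 6)/(1 - 5) ≡ 2/3 mod 7. 3⁻¹ ≡ 5 (mod 7), so λ ≡ 3.
  x = λ² - 5 - 1 = 9 - 6 ≡ 3; y = λ·(5 - 3) - 6 ≡ 0. → (3, 0)
4Q: (3, 0) + (1, 1). λ = (1 - 0)/(1 - 3) ≡ 1/5 mod 7. 5⁻¹ ≡ 3 (mod 7) since 5·3 = 15 ≡ 1, so λ ≡ 3.
  x = λ² - 3 - 1 = 9 - 4 ≡ 5; y = λ·(3 - 5) - 0 ≡ 1. → (5, 1)

(5, 1)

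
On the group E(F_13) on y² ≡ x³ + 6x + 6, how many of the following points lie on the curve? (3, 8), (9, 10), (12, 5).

(3, 8): 8² ≡ 12, rhs ≡ 12 → on.
(9, 10): 10² ≡ 9, rhs ≡ 9 → on.
(12, 5): 5² ≡ 12, rhs ≡ 12 → on.

3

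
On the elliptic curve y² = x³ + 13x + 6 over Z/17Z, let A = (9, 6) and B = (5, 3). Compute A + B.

(11, 1)

(9, 6) + (5, 3). λ = (3 - 6)/(5 - 9) ≡ 14/13 mod 17. 13⁻¹ ≡ 4 (mod 17) since 13·4 = 52 ≡ 1, so λ ≡ 5.
  x = λ² - 9 - 5 = 25 - 14 ≡ 11; y = λ·(9 - 11) - 6 ≡ 1. → (11, 1)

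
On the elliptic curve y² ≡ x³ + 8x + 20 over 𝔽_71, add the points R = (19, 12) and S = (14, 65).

(68, 53)

(19, 12) + (14, 65). λ = (65 - 12)/(14 - 19) ≡ 53/66 mod 71. 66⁻¹ ≡ 14 (mod 71) since 66·14 = 924 ≡ 1, so λ ≡ 32.
  x = λ² - 19 - 14 = 1024 - 33 ≡ 68; y = λ·(19 - 68) - 12 ≡ 53. → (68, 53)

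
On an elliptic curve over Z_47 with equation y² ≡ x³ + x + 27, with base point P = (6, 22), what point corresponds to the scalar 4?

Double-and-add on 4 = (100)₂. Start with P = (6, 22) for the leading 1-bit.
double: tangent at (6, 22): λ = (3·6² + 1)/(2·22) ≡ 15/44. 44⁻¹ ≡ 31 (mod 47), so λ ≡ 15·31 ≡ 42.
  x = λ² - 6 - 6 = 1764 - 12 ≡ 13; y = λ·(6 - 13) - 22 ≡ 13. → (13, 13)
double: tangent at (13, 13): λ = (3·13² + 1)/(2·13) ≡ 38/26. 26⁻¹ ≡ 38 (mod 47), so λ ≡ 38·38 ≡ 34.
  x = λ² - 13 - 13 = 1156 - 26 ≡ 2; y = λ·(13 - 2) - 13 ≡ 32. → (2, 32)

(2, 32)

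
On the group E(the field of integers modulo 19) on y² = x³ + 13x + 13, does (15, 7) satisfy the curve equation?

yes

y² = 7² ≡ 11; x³ + 13x + 13 = 3583 ≡ 11 (mod 19). 11 = 11.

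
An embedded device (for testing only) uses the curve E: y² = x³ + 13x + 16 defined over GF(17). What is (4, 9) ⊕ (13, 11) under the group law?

(4, 9) + (13, 11). λ = (11 - 9)/(13 - 4) ≡ 2/9 mod 17. 9⁻¹ ≡ 2 (mod 17) since 9·2 = 18 ≡ 1, so λ ≡ 4.
  x = λ² - 4 - 13 = 16 - 17 ≡ 16; y = λ·(4 - 16) - 9 ≡ 11. → (16, 11)

(16, 11)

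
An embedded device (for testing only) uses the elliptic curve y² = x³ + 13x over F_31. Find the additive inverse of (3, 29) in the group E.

(3, 2)

-(3, 29) = (3, -29 mod 31) = (3, 2).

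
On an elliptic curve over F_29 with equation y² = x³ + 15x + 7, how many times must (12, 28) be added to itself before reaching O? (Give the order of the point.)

3

2P: tangent at (12, 28): λ = (3·12² + 15)/(2·28) ≡ 12/27. 27⁻¹ ≡ 14 (mod 29) since 27·14 = 378 ≡ 1, so λ ≡ 12·14 ≡ 23.
  x = λ² - 12 - 12 = 529 - 24 ≡ 12; y = λ·(12 - 12) - 28 ≡ 1. → (12, 1)
3P: (12, 1) + (12, 28): same x and y₁ ≡ -y₂, so the sum is O.
3P = O, so the order is 3.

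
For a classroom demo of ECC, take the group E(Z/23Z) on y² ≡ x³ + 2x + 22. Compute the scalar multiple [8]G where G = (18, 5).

(18, 18)

Repeated addition: build up to 8G.
2G: tangent at (18, 5): λ = (3·18² + 2)/(2·5) ≡ 8/10. 10⁻¹ ≡ 7 (mod 23) since 10·7 = 70 ≡ 1, so λ ≡ 8·7 ≡ 10.
  x = λ² - 18 - 18 = 100 - 36 ≡ 18; y = λ·(18 - 18) - 5 ≡ 18. → (18, 18)
3G: (18, 18) + (18, 5): same x and y₁ ≡ -y₂, so the sum is ∞.
4G: ∞ + (18, 5) = (18, 5) (identity).
5G: tangent at (18, 5): λ = (3·18² + 2)/(2·5) ≡ 8/10. 10⁻¹ ≡ 7 (mod 23) since 10·7 = 70 ≡ 1, so λ ≡ 8·7 ≡ 10.
  x = λ² - 18 - 18 = 100 - 36 ≡ 18; y = λ·(18 - 18) - 5 ≡ 18. → (18, 18)
6G: (18, 18) + (18, 5): same x and y₁ ≡ -y₂, so the sum is ∞.
7G: ∞ + (18, 5) = (18, 5) (identity).
8G: tangent at (18, 5): λ = (3·18² + 2)/(2·5) ≡ 8/10. 10⁻¹ ≡ 7 (mod 23) since 10·7 = 70 ≡ 1, so λ ≡ 8·7 ≡ 10.
  x = λ² - 18 - 18 = 100 - 36 ≡ 18; y = λ·(18 - 18) - 5 ≡ 18. → (18, 18)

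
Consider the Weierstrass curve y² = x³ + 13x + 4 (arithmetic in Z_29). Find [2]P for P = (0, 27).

(16, 25)

tangent at (0, 27): λ = (3·0² + 13)/(2·27) ≡ 13/25. 25⁻¹ ≡ 7 (mod 29), so λ ≡ 13·7 ≡ 4.
  x = λ² - 0 - 0 = 16 - 0 ≡ 16; y = λ·(0 - 16) - 27 ≡ 25. → (16, 25)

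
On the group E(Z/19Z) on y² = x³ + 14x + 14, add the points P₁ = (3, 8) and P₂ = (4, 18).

(3, 8) + (4, 18). λ = (18 - 8)/(4 - 3) ≡ 10/1 mod 19. 1⁻¹ ≡ 1 (mod 19) since 1·1 = 1 ≡ 1, so λ ≡ 10.
  x = λ² - 3 - 4 = 100 - 7 ≡ 17; y = λ·(3 - 17) - 8 ≡ 4. → (17, 4)

(17, 4)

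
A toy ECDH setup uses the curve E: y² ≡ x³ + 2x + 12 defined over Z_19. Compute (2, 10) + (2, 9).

O

The two points share x = 2 and their y-coordinates satisfy 10 + 9 ≡ 0 (mod 19), so they are inverses. Their sum is ∞.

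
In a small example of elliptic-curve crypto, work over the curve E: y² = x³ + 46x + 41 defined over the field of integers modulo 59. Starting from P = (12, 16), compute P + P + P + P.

(14, 19)

Repeated addition: build up to 4P.
2P: tangent at (12, 16): λ = (3·12² + 46)/(2·16) ≡ 6/32. 32⁻¹ ≡ 24 (mod 59) since 32·24 = 768 ≡ 1, so λ ≡ 6·24 ≡ 26.
  x = λ² - 12 - 12 = 676 - 24 ≡ 3; y = λ·(12 - 3) - 16 ≡ 41. → (3, 41)
3P: (3, 41) + (12, 16). λ = (16 - 41)/(12 - 3) ≡ 34/9 mod 59. 9⁻¹ ≡ 46 (mod 59), so λ ≡ 30.
  x = λ² - 3 - 12 = 900 - 15 ≡ 0; y = λ·(3 - 0) - 41 ≡ 49. → (0, 49)
4P: (0, 49) + (12, 16). λ = (16 - 49)/(12 - 0) ≡ 26/12 mod 59. 12⁻¹ ≡ 5 (mod 59), so λ ≡ 12.
  x = λ² - 0 - 12 = 144 - 12 ≡ 14; y = λ·(0 - 14) - 49 ≡ 19. → (14, 19)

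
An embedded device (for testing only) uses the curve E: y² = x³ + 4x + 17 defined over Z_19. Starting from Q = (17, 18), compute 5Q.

Double-and-add on 5 = (101)₂. Start with Q = (17, 18) for the leading 1-bit.
double: tangent at (17, 18): λ = (3·17² + 4)/(2·18) ≡ 16/17. 17⁻¹ ≡ 9 (mod 19), so λ ≡ 16·9 ≡ 11.
  x = λ² - 17 - 17 = 121 - 34 ≡ 11; y = λ·(17 - 11) - 18 ≡ 10. → (11, 10)
double: tangent at (11, 10): λ = (3·11² + 4)/(2·10) ≡ 6/1. 1⁻¹ ≡ 1 (mod 19), so λ ≡ 6·1 ≡ 6.
  x = λ² - 11 - 11 = 36 - 22 ≡ 14; y = λ·(11 - 14) - 10 ≡ 10. → (14, 10)
add Q: (14, 10) + (17, 18). λ = (18 - 10)/(17 - 14) ≡ 8/3 mod 19. 3⁻¹ ≡ 13 (mod 19) since 3·13 = 39 ≡ 1, so λ ≡ 9.
  x = λ² - 14 - 17 = 81 - 31 ≡ 12; y = λ·(14 - 12) - 10 ≡ 8. → (12, 8)

(12, 8)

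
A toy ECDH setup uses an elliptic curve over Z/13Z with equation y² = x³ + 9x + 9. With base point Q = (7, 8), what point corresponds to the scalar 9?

Double-and-add on 9 = (1001)₂. Start with Q = (7, 8) for the leading 1-bit.
double: tangent at (7, 8): λ = (3·7² + 9)/(2·8) ≡ 0/3. 3⁻¹ ≡ 9 (mod 13), so λ ≡ 0·9 ≡ 0.
  x = λ² - 7 - 7 = 0 - 14 ≡ 12; y = λ·(7 - 12) - 8 ≡ 5. → (12, 5)
double: tangent at (12, 5): λ = (3·12² + 9)/(2·5) ≡ 12/10. 10⁻¹ ≡ 4 (mod 13), so λ ≡ 12·4 ≡ 9.
  x = λ² - 12 - 12 = 81 - 24 ≡ 5; y = λ·(12 - 5) - 5 ≡ 6. → (5, 6)
double: tangent at (5, 6): λ = (3·5² + 9)/(2·6) ≡ 6/12. 12⁻¹ ≡ 12 (mod 13) since 12·12 = 144 ≡ 1, so λ ≡ 6·12 ≡ 7.
  x = λ² - 5 - 5 = 49 - 10 ≡ 0; y = λ·(5 - 0) - 6 ≡ 3. → (0, 3)
add Q: (0, 3) + (7, 8). λ = (8 - 3)/(7 - 0) ≡ 5/7 mod 13. 7⁻¹ ≡ 2 (mod 13), so λ ≡ 10.
  x = λ² - 0 - 7 = 100 - 7 ≡ 2; y = λ·(0 - 2) - 3 ≡ 3. → (2, 3)

(2, 3)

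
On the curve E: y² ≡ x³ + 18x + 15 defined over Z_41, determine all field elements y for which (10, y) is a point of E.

x³ + 18x + 15 = 1195 ≡ 6 (mod 41).
6 is a non-residue mod 41; no y exists.

none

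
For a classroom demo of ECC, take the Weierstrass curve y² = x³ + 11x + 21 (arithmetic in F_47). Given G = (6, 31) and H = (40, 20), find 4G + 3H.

(20, 43)

First 4G:
Double-and-add on 4 = (100)₂. Start with G = (6, 31) for the leading 1-bit.
double: tangent at (6, 31): λ = (3·6² + 11)/(2·31) ≡ 25/15. 15⁻¹ ≡ 22 (mod 47), so λ ≡ 25·22 ≡ 33.
  x = λ² - 6 - 6 = 1089 - 12 ≡ 43; y = λ·(6 - 43) - 31 ≡ 17. → (43, 17)
double: tangent at (43, 17): λ = (3·43² + 11)/(2·17) ≡ 12/34. 34⁻¹ ≡ 18 (mod 47), so λ ≡ 12·18 ≡ 28.
  x = λ² - 43 - 43 = 784 - 86 ≡ 40; y = λ·(43 - 40) - 17 ≡ 20. → (40, 20)
4G = (40, 20).
Next 3H:
Repeated addition: build up to 3H.
2H: tangent at (40, 20): λ = (3·40² + 11)/(2·20) ≡ 17/40. 40⁻¹ ≡ 20 (mod 47), so λ ≡ 17·20 ≡ 11.
  x = λ² - 40 - 40 = 121 - 80 ≡ 41; y = λ·(40 - 41) - 20 ≡ 16. → (41, 16)
3H: (41, 16) + (40, 20). λ = (20 - 16)/(40 - 41) ≡ 4/46 mod 47. 46⁻¹ ≡ 46 (mod 47) since 46·46 = 2116 ≡ 1, so λ ≡ 43.
  x = λ² - 41 - 40 = 1849 - 81 ≡ 29; y = λ·(41 - 29) - 16 ≡ 30. → (29, 30)
3H = (29, 30).
Finally 4G + 3H:
(40, 20) + (29, 30). λ = (30 - 20)/(29 - 40) ≡ 10/36 mod 47. 36⁻¹ ≡ 17 (mod 47), so λ ≡ 29.
  x = λ² - 40 - 29 = 841 - 69 ≡ 20; y = λ·(40 - 20) - 20 ≡ 43. → (20, 43)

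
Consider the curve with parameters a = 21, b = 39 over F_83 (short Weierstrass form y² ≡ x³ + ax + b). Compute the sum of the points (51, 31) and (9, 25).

(1, 71)

(51, 31) + (9, 25). λ = (25 - 31)/(9 - 51) ≡ 77/41 mod 83. 41⁻¹ ≡ 81 (mod 83), so λ ≡ 12.
  x = λ² - 51 - 9 = 144 - 60 ≡ 1; y = λ·(51 - 1) - 31 ≡ 71. → (1, 71)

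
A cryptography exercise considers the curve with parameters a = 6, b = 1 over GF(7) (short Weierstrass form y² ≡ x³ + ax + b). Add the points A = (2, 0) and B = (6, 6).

(2, 0) + (6, 6). λ = (6 - 0)/(6 - 2) ≡ 6/4 mod 7. 4⁻¹ ≡ 2 (mod 7), so λ ≡ 5.
  x = λ² - 2 - 6 = 25 - 8 ≡ 3; y = λ·(2 - 3) - 0 ≡ 2. → (3, 2)

(3, 2)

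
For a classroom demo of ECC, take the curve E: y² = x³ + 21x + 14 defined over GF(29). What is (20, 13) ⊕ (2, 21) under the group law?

(14, 23)

(20, 13) + (2, 21). λ = (21 - 13)/(2 - 20) ≡ 8/11 mod 29. 11⁻¹ ≡ 8 (mod 29) since 11·8 = 88 ≡ 1, so λ ≡ 6.
  x = λ² - 20 - 2 = 36 - 22 ≡ 14; y = λ·(20 - 14) - 13 ≡ 23. → (14, 23)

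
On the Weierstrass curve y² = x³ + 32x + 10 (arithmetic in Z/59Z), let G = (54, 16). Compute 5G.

Double-and-add on 5 = (101)₂. Start with G = (54, 16) for the leading 1-bit.
double: tangent at (54, 16): λ = (3·54² + 32)/(2·16) ≡ 48/32. 32⁻¹ ≡ 24 (mod 59) since 32·24 = 768 ≡ 1, so λ ≡ 48·24 ≡ 31.
  x = λ² - 54 - 54 = 961 - 108 ≡ 27; y = λ·(54 - 27) - 16 ≡ 54. → (27, 54)
double: tangent at (27, 54): λ = (3·27² + 32)/(2·54) ≡ 36/49. 49⁻¹ ≡ 53 (mod 59) since 49·53 = 2597 ≡ 1, so λ ≡ 36·53 ≡ 20.
  x = λ² - 27 - 27 = 400 - 54 ≡ 51; y = λ·(27 - 51) - 54 ≡ 56. → (51, 56)
add G: (51, 56) + (54, 16). λ = (16 - 56)/(54 - 51) ≡ 19/3 mod 59. 3⁻¹ ≡ 20 (mod 59), so λ ≡ 26.
  x = λ² - 51 - 54 = 676 - 105 ≡ 40; y = λ·(51 - 40) - 56 ≡ 53. → (40, 53)

(40, 53)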